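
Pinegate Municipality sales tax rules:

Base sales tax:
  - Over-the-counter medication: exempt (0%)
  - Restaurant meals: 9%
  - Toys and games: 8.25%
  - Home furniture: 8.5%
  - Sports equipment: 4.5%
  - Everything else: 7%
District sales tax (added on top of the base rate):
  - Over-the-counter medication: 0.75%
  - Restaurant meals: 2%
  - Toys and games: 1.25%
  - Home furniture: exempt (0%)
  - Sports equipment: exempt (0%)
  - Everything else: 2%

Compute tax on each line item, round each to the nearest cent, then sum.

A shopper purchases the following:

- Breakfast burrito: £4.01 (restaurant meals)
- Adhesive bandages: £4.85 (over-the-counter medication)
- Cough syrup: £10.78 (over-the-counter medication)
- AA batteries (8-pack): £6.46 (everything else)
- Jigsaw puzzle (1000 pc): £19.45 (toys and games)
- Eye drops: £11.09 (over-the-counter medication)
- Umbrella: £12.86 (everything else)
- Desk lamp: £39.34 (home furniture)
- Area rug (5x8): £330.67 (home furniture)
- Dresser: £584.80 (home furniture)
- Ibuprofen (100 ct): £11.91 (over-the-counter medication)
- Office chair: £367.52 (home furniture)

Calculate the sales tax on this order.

Breakfast burrito £4.01: restaurant meals → 9% + 2% district = 11% → £0.44
Adhesive bandages £4.85: over-the-counter medication → 0% + 0.75% district = 0.75% → £0.04
Cough syrup £10.78: over-the-counter medication → 0% + 0.75% district = 0.75% → £0.08
AA batteries (8-pack) £6.46: everything else → 7% + 2% district = 9% → £0.58
Jigsaw puzzle (1000 pc) £19.45: toys and games → 8.25% + 1.25% district = 9.5% → £1.85
Eye drops £11.09: over-the-counter medication → 0% + 0.75% district = 0.75% → £0.08
Umbrella £12.86: everything else → 7% + 2% district = 9% → £1.16
Desk lamp £39.34: home furniture → 8.5% + 0% district = 8.5% → £3.34
Area rug (5x8) £330.67: home furniture → 8.5% + 0% district = 8.5% → £28.11
Dresser £584.80: home furniture → 8.5% + 0% district = 8.5% → £49.71
Ibuprofen (100 ct) £11.91: over-the-counter medication → 0% + 0.75% district = 0.75% → £0.09
Office chair £367.52: home furniture → 8.5% + 0% district = 8.5% → £31.24
Total tax = £0.44 + £0.04 + £0.08 + £0.58 + £1.85 + £0.08 + £1.16 + £3.34 + £28.11 + £49.71 + £0.09 + £31.24 = £116.72

£116.72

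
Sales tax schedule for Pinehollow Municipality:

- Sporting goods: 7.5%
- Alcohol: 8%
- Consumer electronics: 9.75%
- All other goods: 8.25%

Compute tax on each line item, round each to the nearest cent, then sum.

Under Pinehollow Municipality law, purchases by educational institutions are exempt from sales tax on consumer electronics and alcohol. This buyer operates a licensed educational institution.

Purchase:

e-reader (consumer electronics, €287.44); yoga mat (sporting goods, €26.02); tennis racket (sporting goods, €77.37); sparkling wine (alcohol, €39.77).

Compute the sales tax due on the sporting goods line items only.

€7.75

Yoga mat €26.02: sporting goods → 7.5% → €1.95
Tennis racket €77.37: sporting goods → 7.5% → €5.80
Tax on sporting goods = €1.95 + €5.80 = €7.75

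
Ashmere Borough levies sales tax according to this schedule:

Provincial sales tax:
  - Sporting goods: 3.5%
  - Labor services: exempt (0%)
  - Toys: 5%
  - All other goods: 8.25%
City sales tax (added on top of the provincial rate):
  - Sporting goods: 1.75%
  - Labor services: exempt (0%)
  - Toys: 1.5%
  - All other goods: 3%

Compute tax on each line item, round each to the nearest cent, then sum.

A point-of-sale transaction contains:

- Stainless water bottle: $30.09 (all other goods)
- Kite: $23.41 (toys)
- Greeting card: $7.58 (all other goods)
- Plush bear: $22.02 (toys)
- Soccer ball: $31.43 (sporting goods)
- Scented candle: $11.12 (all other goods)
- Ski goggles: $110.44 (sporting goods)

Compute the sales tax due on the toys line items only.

Kite $23.41: toys → 5% + 1.5% city = 6.5% → $1.52
Plush bear $22.02: toys → 5% + 1.5% city = 6.5% → $1.43
Tax on toys = $1.52 + $1.43 = $2.95

$2.95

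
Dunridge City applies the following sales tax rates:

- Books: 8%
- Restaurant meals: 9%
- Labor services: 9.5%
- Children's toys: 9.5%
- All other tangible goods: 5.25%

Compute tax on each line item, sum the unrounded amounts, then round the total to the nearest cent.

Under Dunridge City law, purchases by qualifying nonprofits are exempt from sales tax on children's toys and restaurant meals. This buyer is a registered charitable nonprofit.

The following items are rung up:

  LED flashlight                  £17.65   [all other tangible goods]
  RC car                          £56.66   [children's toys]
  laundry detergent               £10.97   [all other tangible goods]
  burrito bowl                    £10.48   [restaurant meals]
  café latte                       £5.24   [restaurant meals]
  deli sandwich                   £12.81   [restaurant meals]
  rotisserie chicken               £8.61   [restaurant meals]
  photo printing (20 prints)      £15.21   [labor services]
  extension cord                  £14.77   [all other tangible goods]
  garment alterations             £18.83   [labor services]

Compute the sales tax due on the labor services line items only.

£3.23

Photo printing (20 prints) £15.21: labor services → 9.5% → £1.44495
Garment alterations £18.83: labor services → 9.5% → £1.78885
Tax on labor services: unrounded sum = £3.2338 → £3.23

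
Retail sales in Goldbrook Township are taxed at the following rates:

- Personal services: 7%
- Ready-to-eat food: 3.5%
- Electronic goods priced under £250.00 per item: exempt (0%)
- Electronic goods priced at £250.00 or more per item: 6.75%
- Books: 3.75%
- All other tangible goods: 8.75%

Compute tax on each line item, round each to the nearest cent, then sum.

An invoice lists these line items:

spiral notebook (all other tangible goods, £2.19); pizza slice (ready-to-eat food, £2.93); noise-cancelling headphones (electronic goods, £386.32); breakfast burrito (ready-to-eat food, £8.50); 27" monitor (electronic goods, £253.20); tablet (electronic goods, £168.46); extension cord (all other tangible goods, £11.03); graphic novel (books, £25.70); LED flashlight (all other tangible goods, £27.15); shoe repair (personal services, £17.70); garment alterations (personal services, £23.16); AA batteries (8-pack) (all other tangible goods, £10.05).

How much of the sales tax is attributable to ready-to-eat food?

Pizza slice £2.93: ready-to-eat food → 3.5% → £0.10
Breakfast burrito £8.50: ready-to-eat food → 3.5% → £0.30
Tax on ready-to-eat food = £0.10 + £0.30 = £0.40

£0.40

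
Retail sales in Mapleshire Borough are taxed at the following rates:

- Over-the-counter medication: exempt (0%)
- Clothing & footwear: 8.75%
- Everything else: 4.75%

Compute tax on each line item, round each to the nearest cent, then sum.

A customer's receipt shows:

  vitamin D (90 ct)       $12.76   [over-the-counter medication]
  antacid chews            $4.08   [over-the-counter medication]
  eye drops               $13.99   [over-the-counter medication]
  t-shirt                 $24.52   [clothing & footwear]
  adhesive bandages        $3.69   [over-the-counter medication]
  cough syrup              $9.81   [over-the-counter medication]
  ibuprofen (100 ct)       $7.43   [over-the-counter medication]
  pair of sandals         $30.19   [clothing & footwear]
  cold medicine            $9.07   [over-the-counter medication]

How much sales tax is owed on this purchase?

$4.79

Vitamin D (90 ct) $12.76: over-the-counter medication → 0% → $0.00
Antacid chews $4.08: over-the-counter medication → 0% → $0.00
Eye drops $13.99: over-the-counter medication → 0% → $0.00
T-shirt $24.52: clothing & footwear → 8.75% → $2.15
Adhesive bandages $3.69: over-the-counter medication → 0% → $0.00
Cough syrup $9.81: over-the-counter medication → 0% → $0.00
Ibuprofen (100 ct) $7.43: over-the-counter medication → 0% → $0.00
Pair of sandals $30.19: clothing & footwear → 8.75% → $2.64
Cold medicine $9.07: over-the-counter medication → 0% → $0.00
Total tax = $2.15 + $2.64 = $4.79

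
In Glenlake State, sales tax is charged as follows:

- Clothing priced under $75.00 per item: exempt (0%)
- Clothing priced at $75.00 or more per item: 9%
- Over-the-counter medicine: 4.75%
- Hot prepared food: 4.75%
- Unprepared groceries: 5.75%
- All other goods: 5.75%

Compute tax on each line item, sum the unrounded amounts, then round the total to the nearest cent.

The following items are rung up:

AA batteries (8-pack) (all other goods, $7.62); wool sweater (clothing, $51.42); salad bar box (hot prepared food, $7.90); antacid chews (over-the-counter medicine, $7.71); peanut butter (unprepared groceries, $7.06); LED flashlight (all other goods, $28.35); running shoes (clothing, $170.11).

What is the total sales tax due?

$18.53

AA batteries (8-pack) $7.62: all other goods → 5.75% → $0.43815
Wool sweater $51.42: clothing, under $75.00 → 0% → $0.00
Salad bar box $7.90: hot prepared food → 4.75% → $0.37525
Antacid chews $7.71: over-the-counter medicine → 4.75% → $0.366225
Peanut butter $7.06: unprepared groceries → 5.75% → $0.40595
LED flashlight $28.35: all other goods → 5.75% → $1.630125
Running shoes $170.11: clothing, $75.00 or more → 9% → $15.3099
Unrounded tax sum = $18.5256 → $18.53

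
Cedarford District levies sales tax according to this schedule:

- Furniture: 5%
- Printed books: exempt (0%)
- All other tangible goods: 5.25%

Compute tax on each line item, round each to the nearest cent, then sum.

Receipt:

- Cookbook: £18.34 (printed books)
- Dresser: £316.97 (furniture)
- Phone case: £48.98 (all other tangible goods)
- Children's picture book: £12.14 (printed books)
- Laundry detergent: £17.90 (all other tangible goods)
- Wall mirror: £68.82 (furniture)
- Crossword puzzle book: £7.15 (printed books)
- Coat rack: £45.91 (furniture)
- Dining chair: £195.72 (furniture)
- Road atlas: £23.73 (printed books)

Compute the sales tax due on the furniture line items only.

Dresser £316.97: furniture → 5% → £15.85
Wall mirror £68.82: furniture → 5% → £3.44
Coat rack £45.91: furniture → 5% → £2.30
Dining chair £195.72: furniture → 5% → £9.79
Tax on furniture = £15.85 + £3.44 + £2.30 + £9.79 = £31.38

£31.38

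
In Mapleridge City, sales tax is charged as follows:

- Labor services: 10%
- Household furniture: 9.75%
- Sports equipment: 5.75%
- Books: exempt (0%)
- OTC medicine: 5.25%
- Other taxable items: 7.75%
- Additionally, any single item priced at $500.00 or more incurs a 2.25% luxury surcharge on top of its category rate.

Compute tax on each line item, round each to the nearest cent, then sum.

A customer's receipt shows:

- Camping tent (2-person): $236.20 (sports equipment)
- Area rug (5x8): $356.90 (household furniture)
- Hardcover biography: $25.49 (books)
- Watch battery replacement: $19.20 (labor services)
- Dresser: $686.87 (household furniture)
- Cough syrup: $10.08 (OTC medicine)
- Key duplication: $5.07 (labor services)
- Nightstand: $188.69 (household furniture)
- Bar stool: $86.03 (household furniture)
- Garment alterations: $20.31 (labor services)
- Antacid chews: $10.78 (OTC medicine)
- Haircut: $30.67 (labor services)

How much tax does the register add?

$166.22

Camping tent (2-person) $236.20: sports equipment → 5.75% → $13.58
Area rug (5x8) $356.90: household furniture → 9.75% → $34.80
Hardcover biography $25.49: books → 0% → $0.00
Watch battery replacement $19.20: labor services → 10% → $1.92
Dresser $686.87: household furniture → 9.75% + 2.25% surcharge = 12% → $82.42
Cough syrup $10.08: OTC medicine → 5.25% → $0.53
Key duplication $5.07: labor services → 10% → $0.51
Nightstand $188.69: household furniture → 9.75% → $18.40
Bar stool $86.03: household furniture → 9.75% → $8.39
Garment alterations $20.31: labor services → 10% → $2.03
Antacid chews $10.78: OTC medicine → 5.25% → $0.57
Haircut $30.67: labor services → 10% → $3.07
Total tax = $13.58 + $34.80 + $1.92 + $82.42 + $0.53 + $0.51 + $18.40 + $8.39 + $2.03 + $0.57 + $3.07 = $166.22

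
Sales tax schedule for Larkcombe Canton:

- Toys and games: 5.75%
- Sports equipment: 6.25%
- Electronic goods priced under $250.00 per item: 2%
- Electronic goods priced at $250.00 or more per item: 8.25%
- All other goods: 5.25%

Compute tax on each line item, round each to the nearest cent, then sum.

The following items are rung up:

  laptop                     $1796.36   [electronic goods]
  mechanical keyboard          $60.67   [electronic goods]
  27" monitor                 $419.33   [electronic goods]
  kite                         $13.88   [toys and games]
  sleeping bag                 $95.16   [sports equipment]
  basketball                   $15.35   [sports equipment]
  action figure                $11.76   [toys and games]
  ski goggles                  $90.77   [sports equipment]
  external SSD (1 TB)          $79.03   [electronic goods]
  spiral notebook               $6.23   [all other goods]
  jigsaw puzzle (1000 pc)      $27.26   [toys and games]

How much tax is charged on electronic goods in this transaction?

Laptop $1796.36: electronic goods, $250.00 or more → 8.25% → $148.20
Mechanical keyboard $60.67: electronic goods, under $250.00 → 2% → $1.21
27" monitor $419.33: electronic goods, $250.00 or more → 8.25% → $34.59
External SSD (1 TB) $79.03: electronic goods, under $250.00 → 2% → $1.58
Tax on electronic goods = $148.20 + $1.21 + $34.59 + $1.58 = $185.58

$185.58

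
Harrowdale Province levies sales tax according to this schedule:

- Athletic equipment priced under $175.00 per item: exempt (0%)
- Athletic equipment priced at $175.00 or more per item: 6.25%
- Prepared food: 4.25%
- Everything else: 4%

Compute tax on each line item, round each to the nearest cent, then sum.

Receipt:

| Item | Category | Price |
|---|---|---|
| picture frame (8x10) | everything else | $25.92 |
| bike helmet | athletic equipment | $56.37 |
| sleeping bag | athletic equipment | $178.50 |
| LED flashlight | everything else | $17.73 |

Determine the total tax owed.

$12.91

Picture frame (8x10) $25.92: everything else → 4% → $1.04
Bike helmet $56.37: athletic equipment, under $175.00 → 0% → $0.00
Sleeping bag $178.50: athletic equipment, $175.00 or more → 6.25% → $11.16
LED flashlight $17.73: everything else → 4% → $0.71
Total tax = $1.04 + $11.16 + $0.71 = $12.91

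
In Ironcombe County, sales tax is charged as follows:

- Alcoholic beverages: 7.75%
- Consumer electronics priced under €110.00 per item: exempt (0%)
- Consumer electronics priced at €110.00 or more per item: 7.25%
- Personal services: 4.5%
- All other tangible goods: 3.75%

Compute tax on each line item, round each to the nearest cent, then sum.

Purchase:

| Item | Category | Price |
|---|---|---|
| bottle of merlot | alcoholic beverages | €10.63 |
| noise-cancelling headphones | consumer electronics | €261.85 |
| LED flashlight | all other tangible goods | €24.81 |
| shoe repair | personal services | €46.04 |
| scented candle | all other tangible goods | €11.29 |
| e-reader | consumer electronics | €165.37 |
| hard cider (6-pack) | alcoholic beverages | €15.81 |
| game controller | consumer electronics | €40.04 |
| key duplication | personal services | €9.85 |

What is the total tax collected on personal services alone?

Shoe repair €46.04: personal services → 4.5% → €2.07
Key duplication €9.85: personal services → 4.5% → €0.44
Tax on personal services = €2.07 + €0.44 = €2.51

€2.51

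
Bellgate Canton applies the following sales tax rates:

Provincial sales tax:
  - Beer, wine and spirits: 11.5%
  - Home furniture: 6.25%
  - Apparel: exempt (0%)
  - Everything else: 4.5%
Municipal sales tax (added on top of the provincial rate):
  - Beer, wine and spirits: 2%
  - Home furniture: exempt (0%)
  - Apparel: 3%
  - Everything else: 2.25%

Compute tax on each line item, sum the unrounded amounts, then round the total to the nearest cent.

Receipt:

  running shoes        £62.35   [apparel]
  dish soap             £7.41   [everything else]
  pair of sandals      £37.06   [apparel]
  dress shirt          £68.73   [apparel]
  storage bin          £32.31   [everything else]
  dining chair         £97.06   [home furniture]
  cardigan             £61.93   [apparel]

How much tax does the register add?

Running shoes £62.35: apparel → 0% + 3% municipal = 3% → £1.8705
Dish soap £7.41: everything else → 4.5% + 2.25% municipal = 6.75% → £0.500175
Pair of sandals £37.06: apparel → 0% + 3% municipal = 3% → £1.1118
Dress shirt £68.73: apparel → 0% + 3% municipal = 3% → £2.0619
Storage bin £32.31: everything else → 4.5% + 2.25% municipal = 6.75% → £2.180925
Dining chair £97.06: home furniture → 6.25% + 0% municipal = 6.25% → £6.06625
Cardigan £61.93: apparel → 0% + 3% municipal = 3% → £1.8579
Unrounded tax sum = £15.64945 → £15.65

£15.65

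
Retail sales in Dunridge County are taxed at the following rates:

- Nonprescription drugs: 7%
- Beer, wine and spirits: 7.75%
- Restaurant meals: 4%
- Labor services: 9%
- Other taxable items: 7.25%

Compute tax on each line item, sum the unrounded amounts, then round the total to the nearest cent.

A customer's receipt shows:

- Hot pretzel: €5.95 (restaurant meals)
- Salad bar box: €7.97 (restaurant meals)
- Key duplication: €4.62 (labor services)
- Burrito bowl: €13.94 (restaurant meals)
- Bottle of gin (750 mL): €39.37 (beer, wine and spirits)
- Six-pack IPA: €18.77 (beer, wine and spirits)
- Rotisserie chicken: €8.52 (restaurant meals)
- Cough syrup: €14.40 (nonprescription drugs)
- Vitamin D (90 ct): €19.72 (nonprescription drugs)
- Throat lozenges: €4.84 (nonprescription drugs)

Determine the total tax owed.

Hot pretzel €5.95: restaurant meals → 4% → €0.238
Salad bar box €7.97: restaurant meals → 4% → €0.3188
Key duplication €4.62: labor services → 9% → €0.4158
Burrito bowl €13.94: restaurant meals → 4% → €0.5576
Bottle of gin (750 mL) €39.37: beer, wine and spirits → 7.75% → €3.051175
Six-pack IPA €18.77: beer, wine and spirits → 7.75% → €1.454675
Rotisserie chicken €8.52: restaurant meals → 4% → €0.3408
Cough syrup €14.40: nonprescription drugs → 7% → €1.008
Vitamin D (90 ct) €19.72: nonprescription drugs → 7% → €1.3804
Throat lozenges €4.84: nonprescription drugs → 7% → €0.3388
Unrounded tax sum = €9.10405 → €9.10

€9.10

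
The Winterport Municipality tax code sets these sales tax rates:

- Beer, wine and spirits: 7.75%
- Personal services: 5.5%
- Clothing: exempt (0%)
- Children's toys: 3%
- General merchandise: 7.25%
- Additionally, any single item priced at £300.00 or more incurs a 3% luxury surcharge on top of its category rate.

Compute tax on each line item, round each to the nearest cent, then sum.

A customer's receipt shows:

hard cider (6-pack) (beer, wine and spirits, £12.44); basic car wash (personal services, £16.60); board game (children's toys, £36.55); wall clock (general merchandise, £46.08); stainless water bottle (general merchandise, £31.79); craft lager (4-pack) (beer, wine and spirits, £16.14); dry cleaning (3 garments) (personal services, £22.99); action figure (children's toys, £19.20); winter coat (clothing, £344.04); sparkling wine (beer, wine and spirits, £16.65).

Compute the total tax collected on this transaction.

Hard cider (6-pack) £12.44: beer, wine and spirits → 7.75% → £0.96
Basic car wash £16.60: personal services → 5.5% → £0.91
Board game £36.55: children's toys → 3% → £1.10
Wall clock £46.08: general merchandise → 7.25% → £3.34
Stainless water bottle £31.79: general merchandise → 7.25% → £2.30
Craft lager (4-pack) £16.14: beer, wine and spirits → 7.75% → £1.25
Dry cleaning (3 garments) £22.99: personal services → 5.5% → £1.26
Action figure £19.20: children's toys → 3% → £0.58
Winter coat £344.04: clothing → 0% + 3% surcharge = 3% → £10.32
Sparkling wine £16.65: beer, wine and spirits → 7.75% → £1.29
Total tax = £0.96 + £0.91 + £1.10 + £3.34 + £2.30 + £1.25 + £1.26 + £0.58 + £10.32 + £1.29 = £23.31

£23.31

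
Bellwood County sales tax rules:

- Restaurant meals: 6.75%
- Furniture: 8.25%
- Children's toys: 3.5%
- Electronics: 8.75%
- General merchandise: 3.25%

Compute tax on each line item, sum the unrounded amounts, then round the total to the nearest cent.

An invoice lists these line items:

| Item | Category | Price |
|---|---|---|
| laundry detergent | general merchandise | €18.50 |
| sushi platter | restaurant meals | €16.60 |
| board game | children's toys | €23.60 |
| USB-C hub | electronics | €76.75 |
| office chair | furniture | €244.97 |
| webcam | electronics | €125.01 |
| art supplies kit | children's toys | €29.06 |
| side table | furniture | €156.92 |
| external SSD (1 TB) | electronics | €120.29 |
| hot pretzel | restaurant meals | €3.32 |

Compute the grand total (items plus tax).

Laundry detergent €18.50: general merchandise → 3.25% → €0.60125
Sushi platter €16.60: restaurant meals → 6.75% → €1.1205
Board game €23.60: children's toys → 3.5% → €0.826
USB-C hub €76.75: electronics → 8.75% → €6.715625
Office chair €244.97: furniture → 8.25% → €20.210025
Webcam €125.01: electronics → 8.75% → €10.938375
Art supplies kit €29.06: children's toys → 3.5% → €1.0171
Side table €156.92: furniture → 8.25% → €12.9459
External SSD (1 TB) €120.29: electronics → 8.75% → €10.525375
Hot pretzel €3.32: restaurant meals → 6.75% → €0.2241
Subtotal = €815.02; unrounded tax = €65.12425 → €65.12; total due = €880.14

€880.14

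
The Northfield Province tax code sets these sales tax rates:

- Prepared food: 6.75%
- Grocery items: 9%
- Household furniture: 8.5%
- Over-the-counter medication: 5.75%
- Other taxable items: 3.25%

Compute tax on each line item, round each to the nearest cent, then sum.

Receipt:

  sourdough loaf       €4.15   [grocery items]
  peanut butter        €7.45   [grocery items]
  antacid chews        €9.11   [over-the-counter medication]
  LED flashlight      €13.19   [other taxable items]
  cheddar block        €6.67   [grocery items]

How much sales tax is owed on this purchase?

Sourdough loaf €4.15: grocery items → 9% → €0.37
Peanut butter €7.45: grocery items → 9% → €0.67
Antacid chews €9.11: over-the-counter medication → 5.75% → €0.52
LED flashlight €13.19: other taxable items → 3.25% → €0.43
Cheddar block €6.67: grocery items → 9% → €0.60
Total tax = €0.37 + €0.67 + €0.52 + €0.43 + €0.60 = €2.59

€2.59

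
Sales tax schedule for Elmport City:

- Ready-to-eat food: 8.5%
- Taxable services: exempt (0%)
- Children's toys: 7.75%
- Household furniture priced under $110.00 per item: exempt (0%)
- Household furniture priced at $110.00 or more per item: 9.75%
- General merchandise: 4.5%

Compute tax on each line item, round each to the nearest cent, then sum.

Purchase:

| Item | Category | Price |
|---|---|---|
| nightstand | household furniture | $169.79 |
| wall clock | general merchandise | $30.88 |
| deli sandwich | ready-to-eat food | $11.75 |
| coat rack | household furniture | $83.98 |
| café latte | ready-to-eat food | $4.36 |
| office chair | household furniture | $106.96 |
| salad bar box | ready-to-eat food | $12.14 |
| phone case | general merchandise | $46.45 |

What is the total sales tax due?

$22.43

Nightstand $169.79: household furniture, $110.00 or more → 9.75% → $16.55
Wall clock $30.88: general merchandise → 4.5% → $1.39
Deli sandwich $11.75: ready-to-eat food → 8.5% → $1.00
Coat rack $83.98: household furniture, under $110.00 → 0% → $0.00
Café latte $4.36: ready-to-eat food → 8.5% → $0.37
Office chair $106.96: household furniture, under $110.00 → 0% → $0.00
Salad bar box $12.14: ready-to-eat food → 8.5% → $1.03
Phone case $46.45: general merchandise → 4.5% → $2.09
Total tax = $16.55 + $1.39 + $1.00 + $0.37 + $1.03 + $2.09 = $22.43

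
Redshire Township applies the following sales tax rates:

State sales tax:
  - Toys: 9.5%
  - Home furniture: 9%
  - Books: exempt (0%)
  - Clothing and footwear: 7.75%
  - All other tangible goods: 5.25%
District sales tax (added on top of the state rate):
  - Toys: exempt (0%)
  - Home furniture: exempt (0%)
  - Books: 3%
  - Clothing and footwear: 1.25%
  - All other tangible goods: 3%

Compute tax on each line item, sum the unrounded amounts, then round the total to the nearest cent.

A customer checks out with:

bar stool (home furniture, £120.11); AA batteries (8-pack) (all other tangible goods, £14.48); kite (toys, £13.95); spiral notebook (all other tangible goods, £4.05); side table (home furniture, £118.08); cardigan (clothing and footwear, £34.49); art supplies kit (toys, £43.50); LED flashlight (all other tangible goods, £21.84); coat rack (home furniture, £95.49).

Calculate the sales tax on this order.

£41.92

Bar stool £120.11: home furniture → 9% + 0% district = 9% → £10.8099
AA batteries (8-pack) £14.48: all other tangible goods → 5.25% + 3% district = 8.25% → £1.1946
Kite £13.95: toys → 9.5% + 0% district = 9.5% → £1.32525
Spiral notebook £4.05: all other tangible goods → 5.25% + 3% district = 8.25% → £0.334125
Side table £118.08: home furniture → 9% + 0% district = 9% → £10.6272
Cardigan £34.49: clothing and footwear → 7.75% + 1.25% district = 9% → £3.1041
Art supplies kit £43.50: toys → 9.5% + 0% district = 9.5% → £4.1325
LED flashlight £21.84: all other tangible goods → 5.25% + 3% district = 8.25% → £1.8018
Coat rack £95.49: home furniture → 9% + 0% district = 9% → £8.5941
Unrounded tax sum = £41.923575 → £41.92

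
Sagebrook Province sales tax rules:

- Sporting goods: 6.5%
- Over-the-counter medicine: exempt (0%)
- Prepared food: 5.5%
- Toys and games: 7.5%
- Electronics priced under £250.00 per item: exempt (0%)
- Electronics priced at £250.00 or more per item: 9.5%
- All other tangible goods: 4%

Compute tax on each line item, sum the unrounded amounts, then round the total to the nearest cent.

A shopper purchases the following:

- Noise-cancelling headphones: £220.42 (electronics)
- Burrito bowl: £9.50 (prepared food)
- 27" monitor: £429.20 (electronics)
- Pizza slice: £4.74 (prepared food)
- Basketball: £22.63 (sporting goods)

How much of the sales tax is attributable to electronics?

Noise-cancelling headphones £220.42: electronics, under £250.00 → 0% → £0.00
27" monitor £429.20: electronics, £250.00 or more → 9.5% → £40.774
Tax on electronics: unrounded sum = £40.774 → £40.77

£40.77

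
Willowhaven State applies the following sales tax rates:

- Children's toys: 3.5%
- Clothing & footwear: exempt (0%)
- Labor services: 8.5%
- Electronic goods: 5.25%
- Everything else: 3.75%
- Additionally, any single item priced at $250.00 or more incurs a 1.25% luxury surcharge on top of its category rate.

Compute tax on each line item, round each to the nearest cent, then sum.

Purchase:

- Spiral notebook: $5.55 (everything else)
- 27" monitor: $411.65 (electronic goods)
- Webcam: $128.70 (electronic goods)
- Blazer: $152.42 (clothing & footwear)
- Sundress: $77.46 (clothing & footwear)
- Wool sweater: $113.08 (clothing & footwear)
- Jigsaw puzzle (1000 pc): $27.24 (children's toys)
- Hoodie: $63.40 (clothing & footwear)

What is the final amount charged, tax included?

Spiral notebook $5.55: everything else → 3.75% → $0.21
27" monitor $411.65: electronic goods → 5.25% + 1.25% surcharge = 6.5% → $26.76
Webcam $128.70: electronic goods → 5.25% → $6.76
Blazer $152.42: clothing & footwear → 0% → $0.00
Sundress $77.46: clothing & footwear → 0% → $0.00
Wool sweater $113.08: clothing & footwear → 0% → $0.00
Jigsaw puzzle (1000 pc) $27.24: children's toys → 3.5% → $0.95
Hoodie $63.40: clothing & footwear → 0% → $0.00
Subtotal = $979.50; tax = $34.68; total due = $1014.18

$1014.18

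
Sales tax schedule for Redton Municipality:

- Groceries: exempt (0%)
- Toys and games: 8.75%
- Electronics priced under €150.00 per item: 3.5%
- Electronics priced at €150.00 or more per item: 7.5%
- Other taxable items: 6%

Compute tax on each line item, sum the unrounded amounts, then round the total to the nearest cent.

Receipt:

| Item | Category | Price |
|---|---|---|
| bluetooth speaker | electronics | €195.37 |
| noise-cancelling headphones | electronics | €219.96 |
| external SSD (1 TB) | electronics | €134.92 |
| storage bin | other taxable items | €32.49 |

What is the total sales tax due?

€37.82

Bluetooth speaker €195.37: electronics, €150.00 or more → 7.5% → €14.65275
Noise-cancelling headphones €219.96: electronics, €150.00 or more → 7.5% → €16.497
External SSD (1 TB) €134.92: electronics, under €150.00 → 3.5% → €4.7222
Storage bin €32.49: other taxable items → 6% → €1.9494
Unrounded tax sum = €37.82135 → €37.82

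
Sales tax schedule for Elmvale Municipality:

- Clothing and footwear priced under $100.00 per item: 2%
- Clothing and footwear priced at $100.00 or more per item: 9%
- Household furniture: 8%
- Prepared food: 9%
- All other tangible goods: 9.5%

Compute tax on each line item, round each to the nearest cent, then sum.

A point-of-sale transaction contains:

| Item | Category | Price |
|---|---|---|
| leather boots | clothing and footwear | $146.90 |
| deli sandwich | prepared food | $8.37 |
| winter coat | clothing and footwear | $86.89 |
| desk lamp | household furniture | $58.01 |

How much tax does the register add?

$20.35

Leather boots $146.90: clothing and footwear, $100.00 or more → 9% → $13.22
Deli sandwich $8.37: prepared food → 9% → $0.75
Winter coat $86.89: clothing and footwear, under $100.00 → 2% → $1.74
Desk lamp $58.01: household furniture → 8% → $4.64
Total tax = $13.22 + $0.75 + $1.74 + $4.64 = $20.35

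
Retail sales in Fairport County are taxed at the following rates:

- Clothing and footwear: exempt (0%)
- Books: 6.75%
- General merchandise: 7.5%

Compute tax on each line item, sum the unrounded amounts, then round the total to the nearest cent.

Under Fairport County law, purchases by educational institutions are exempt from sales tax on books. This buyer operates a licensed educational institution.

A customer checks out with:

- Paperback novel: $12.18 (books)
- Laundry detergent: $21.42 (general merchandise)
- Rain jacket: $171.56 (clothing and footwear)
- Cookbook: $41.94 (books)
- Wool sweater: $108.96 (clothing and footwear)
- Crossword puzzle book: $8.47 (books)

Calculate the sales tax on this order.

$1.61

Paperback novel $12.18: books, buyer-exempt → 0% → $0.00
Laundry detergent $21.42: general merchandise → 7.5% → $1.6065
Rain jacket $171.56: clothing and footwear → 0% → $0.00
Cookbook $41.94: books, buyer-exempt → 0% → $0.00
Wool sweater $108.96: clothing and footwear → 0% → $0.00
Crossword puzzle book $8.47: books, buyer-exempt → 0% → $0.00
Unrounded tax sum = $1.6065 → $1.61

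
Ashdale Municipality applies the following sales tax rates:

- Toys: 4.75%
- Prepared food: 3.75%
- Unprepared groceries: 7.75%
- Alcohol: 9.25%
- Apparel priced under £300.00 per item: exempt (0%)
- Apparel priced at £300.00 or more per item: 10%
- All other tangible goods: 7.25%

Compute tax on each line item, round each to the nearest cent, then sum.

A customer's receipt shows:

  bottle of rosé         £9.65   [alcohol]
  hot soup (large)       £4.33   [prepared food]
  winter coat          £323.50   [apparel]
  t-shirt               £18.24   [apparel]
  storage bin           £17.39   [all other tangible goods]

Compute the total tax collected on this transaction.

Bottle of rosé £9.65: alcohol → 9.25% → £0.89
Hot soup (large) £4.33: prepared food → 3.75% → £0.16
Winter coat £323.50: apparel, £300.00 or more → 10% → £32.35
T-shirt £18.24: apparel, under £300.00 → 0% → £0.00
Storage bin £17.39: all other tangible goods → 7.25% → £1.26
Total tax = £0.89 + £0.16 + £32.35 + £1.26 = £34.66

£34.66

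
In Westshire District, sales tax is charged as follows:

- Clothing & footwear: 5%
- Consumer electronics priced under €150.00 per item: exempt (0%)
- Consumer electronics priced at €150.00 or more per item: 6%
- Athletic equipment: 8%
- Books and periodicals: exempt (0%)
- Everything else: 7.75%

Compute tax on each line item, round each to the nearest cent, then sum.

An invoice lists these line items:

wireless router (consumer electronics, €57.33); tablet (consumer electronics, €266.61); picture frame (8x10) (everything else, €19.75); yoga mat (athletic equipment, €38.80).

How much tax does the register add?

Wireless router €57.33: consumer electronics, under €150.00 → 0% → €0.00
Tablet €266.61: consumer electronics, €150.00 or more → 6% → €16.00
Picture frame (8x10) €19.75: everything else → 7.75% → €1.53
Yoga mat €38.80: athletic equipment → 8% → €3.10
Total tax = €16.00 + €1.53 + €3.10 = €20.63

€20.63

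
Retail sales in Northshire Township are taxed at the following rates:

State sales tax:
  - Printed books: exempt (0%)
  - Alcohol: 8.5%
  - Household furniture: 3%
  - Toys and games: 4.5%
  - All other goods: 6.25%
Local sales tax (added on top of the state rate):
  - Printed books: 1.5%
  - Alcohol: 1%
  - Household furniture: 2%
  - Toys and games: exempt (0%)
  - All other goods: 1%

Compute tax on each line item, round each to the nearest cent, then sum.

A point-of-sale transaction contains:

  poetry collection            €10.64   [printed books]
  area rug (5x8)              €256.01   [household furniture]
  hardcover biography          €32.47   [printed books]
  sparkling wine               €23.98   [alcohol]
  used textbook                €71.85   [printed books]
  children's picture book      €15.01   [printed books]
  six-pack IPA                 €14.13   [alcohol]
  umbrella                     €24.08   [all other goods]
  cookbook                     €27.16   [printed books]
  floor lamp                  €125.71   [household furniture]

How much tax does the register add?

Poetry collection €10.64: printed books → 0% + 1.5% local = 1.5% → €0.16
Area rug (5x8) €256.01: household furniture → 3% + 2% local = 5% → €12.80
Hardcover biography €32.47: printed books → 0% + 1.5% local = 1.5% → €0.49
Sparkling wine €23.98: alcohol → 8.5% + 1% local = 9.5% → €2.28
Used textbook €71.85: printed books → 0% + 1.5% local = 1.5% → €1.08
Children's picture book €15.01: printed books → 0% + 1.5% local = 1.5% → €0.23
Six-pack IPA €14.13: alcohol → 8.5% + 1% local = 9.5% → €1.34
Umbrella €24.08: all other goods → 6.25% + 1% local = 7.25% → €1.75
Cookbook €27.16: printed books → 0% + 1.5% local = 1.5% → €0.41
Floor lamp €125.71: household furniture → 3% + 2% local = 5% → €6.29
Total tax = €0.16 + €12.80 + €0.49 + €2.28 + €1.08 + €0.23 + €1.34 + €1.75 + €0.41 + €6.29 = €26.83

€26.83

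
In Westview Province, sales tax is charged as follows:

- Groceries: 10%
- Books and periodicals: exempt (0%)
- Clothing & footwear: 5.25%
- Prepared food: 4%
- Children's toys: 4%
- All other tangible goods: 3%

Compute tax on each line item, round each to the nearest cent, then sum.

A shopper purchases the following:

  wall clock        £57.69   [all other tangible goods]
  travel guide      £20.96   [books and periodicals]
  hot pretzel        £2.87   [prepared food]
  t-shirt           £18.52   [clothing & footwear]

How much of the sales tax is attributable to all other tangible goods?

£1.73

Wall clock £57.69: all other tangible goods → 3% → £1.73
Tax on all other tangible goods = £1.73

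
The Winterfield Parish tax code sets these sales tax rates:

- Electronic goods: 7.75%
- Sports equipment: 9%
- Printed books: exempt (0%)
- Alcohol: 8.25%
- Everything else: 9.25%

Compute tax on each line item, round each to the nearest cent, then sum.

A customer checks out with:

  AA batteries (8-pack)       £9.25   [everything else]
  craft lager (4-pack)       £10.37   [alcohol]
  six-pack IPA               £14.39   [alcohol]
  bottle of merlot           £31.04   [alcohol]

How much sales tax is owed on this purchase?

AA batteries (8-pack) £9.25: everything else → 9.25% → £0.86
Craft lager (4-pack) £10.37: alcohol → 8.25% → £0.86
Six-pack IPA £14.39: alcohol → 8.25% → £1.19
Bottle of merlot £31.04: alcohol → 8.25% → £2.56
Total tax = £0.86 + £0.86 + £1.19 + £2.56 = £5.47

£5.47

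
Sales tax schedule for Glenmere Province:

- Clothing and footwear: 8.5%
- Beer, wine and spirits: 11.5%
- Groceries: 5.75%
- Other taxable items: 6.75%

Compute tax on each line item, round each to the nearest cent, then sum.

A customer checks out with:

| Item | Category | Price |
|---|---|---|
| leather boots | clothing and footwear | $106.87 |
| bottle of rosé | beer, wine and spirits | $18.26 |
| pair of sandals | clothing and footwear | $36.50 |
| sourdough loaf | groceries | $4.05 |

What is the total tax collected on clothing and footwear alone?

Leather boots $106.87: clothing and footwear → 8.5% → $9.08
Pair of sandals $36.50: clothing and footwear → 8.5% → $3.10
Tax on clothing and footwear = $9.08 + $3.10 = $12.18

$12.18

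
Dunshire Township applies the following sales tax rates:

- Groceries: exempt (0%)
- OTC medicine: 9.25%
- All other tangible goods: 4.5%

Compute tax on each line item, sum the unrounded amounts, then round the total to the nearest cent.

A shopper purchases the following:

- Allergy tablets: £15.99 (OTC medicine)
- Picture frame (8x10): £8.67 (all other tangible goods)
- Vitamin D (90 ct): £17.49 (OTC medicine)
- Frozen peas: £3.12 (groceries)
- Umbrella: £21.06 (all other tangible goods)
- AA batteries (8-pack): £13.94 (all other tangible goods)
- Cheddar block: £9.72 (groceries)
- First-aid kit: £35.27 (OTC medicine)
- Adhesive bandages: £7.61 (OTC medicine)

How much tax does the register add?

Allergy tablets £15.99: OTC medicine → 9.25% → £1.479075
Picture frame (8x10) £8.67: all other tangible goods → 4.5% → £0.39015
Vitamin D (90 ct) £17.49: OTC medicine → 9.25% → £1.617825
Frozen peas £3.12: groceries → 0% → £0.00
Umbrella £21.06: all other tangible goods → 4.5% → £0.9477
AA batteries (8-pack) £13.94: all other tangible goods → 4.5% → £0.6273
Cheddar block £9.72: groceries → 0% → £0.00
First-aid kit £35.27: OTC medicine → 9.25% → £3.262475
Adhesive bandages £7.61: OTC medicine → 9.25% → £0.703925
Unrounded tax sum = £9.02845 → £9.03

£9.03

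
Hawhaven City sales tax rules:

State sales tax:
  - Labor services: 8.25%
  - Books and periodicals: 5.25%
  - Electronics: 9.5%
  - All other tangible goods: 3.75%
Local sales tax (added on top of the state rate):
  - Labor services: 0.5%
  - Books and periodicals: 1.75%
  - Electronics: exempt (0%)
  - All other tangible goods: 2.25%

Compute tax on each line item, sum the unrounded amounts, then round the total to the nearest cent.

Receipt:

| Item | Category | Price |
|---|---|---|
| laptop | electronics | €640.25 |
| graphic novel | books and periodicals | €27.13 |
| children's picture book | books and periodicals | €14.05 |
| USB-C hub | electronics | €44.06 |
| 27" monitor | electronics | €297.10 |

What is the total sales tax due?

€96.12

Laptop €640.25: electronics → 9.5% + 0% local = 9.5% → €60.82375
Graphic novel €27.13: books and periodicals → 5.25% + 1.75% local = 7% → €1.8991
Children's picture book €14.05: books and periodicals → 5.25% + 1.75% local = 7% → €0.9835
USB-C hub €44.06: electronics → 9.5% + 0% local = 9.5% → €4.1857
27" monitor €297.10: electronics → 9.5% + 0% local = 9.5% → €28.2245
Unrounded tax sum = €96.11655 → €96.12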